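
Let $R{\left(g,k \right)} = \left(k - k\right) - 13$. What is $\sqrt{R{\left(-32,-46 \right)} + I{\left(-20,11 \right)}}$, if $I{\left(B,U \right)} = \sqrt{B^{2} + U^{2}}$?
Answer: $\sqrt{-13 + \sqrt{521}} \approx 3.1346$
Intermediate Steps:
$R{\left(g,k \right)} = -13$ ($R{\left(g,k \right)} = 0 - 13 = -13$)
$\sqrt{R{\left(-32,-46 \right)} + I{\left(-20,11 \right)}} = \sqrt{-13 + \sqrt{\left(-20\right)^{2} + 11^{2}}} = \sqrt{-13 + \sqrt{400 + 121}} = \sqrt{-13 + \sqrt{521}}$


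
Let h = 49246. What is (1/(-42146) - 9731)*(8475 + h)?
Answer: -23672693925167/42146 ≈ -5.6168e+8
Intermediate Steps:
(1/(-42146) - 9731)*(8475 + h) = (1/(-42146) - 9731)*(8475 + 49246) = (-1/42146 - 9731)*57721 = -410122727/42146*57721 = -23672693925167/42146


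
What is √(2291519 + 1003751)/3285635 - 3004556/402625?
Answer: -3004556/402625 + √3295270/3285635 ≈ -7.4619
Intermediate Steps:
√(2291519 + 1003751)/3285635 - 3004556/402625 = √3295270*(1/3285635) - 3004556*1/402625 = √3295270/3285635 - 3004556/402625 = -3004556/402625 + √3295270/3285635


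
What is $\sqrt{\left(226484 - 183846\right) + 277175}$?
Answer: $\sqrt{319813} \approx 565.52$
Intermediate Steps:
$\sqrt{\left(226484 - 183846\right) + 277175} = \sqrt{42638 + 277175} = \sqrt{319813}$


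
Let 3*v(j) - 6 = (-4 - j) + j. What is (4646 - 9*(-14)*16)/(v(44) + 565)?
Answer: 19986/1697 ≈ 11.777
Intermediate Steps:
v(j) = ⅔ (v(j) = 2 + ((-4 - j) + j)/3 = 2 + (⅓)*(-4) = 2 - 4/3 = ⅔)
(4646 - 9*(-14)*16)/(v(44) + 565) = (4646 - 9*(-14)*16)/(⅔ + 565) = (4646 + 126*16)/(1697/3) = (4646 + 2016)*(3/1697) = 6662*(3/1697) = 19986/1697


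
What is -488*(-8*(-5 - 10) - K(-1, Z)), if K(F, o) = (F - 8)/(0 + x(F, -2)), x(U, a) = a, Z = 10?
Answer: -56364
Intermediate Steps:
K(F, o) = 4 - F/2 (K(F, o) = (F - 8)/(0 - 2) = (-8 + F)/(-2) = (-8 + F)*(-½) = 4 - F/2)
-488*(-8*(-5 - 10) - K(-1, Z)) = -488*(-8*(-5 - 10) - (4 - ½*(-1))) = -488*(-8*(-15) - (4 + ½)) = -488*(120 - 1*9/2) = -488*(120 - 9/2) = -488*231/2 = -56364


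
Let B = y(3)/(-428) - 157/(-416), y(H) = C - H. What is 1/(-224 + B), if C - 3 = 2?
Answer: -44512/9954097 ≈ -0.0044717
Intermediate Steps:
C = 5 (C = 3 + 2 = 5)
y(H) = 5 - H
B = 16591/44512 (B = (5 - 1*3)/(-428) - 157/(-416) = (5 - 3)*(-1/428) - 157*(-1/416) = 2*(-1/428) + 157/416 = -1/214 + 157/416 = 16591/44512 ≈ 0.37273)
1/(-224 + B) = 1/(-224 + 16591/44512) = 1/(-9954097/44512) = -44512/9954097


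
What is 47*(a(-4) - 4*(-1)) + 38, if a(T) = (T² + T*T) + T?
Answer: 1542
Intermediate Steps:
a(T) = T + 2*T² (a(T) = (T² + T²) + T = 2*T² + T = T + 2*T²)
47*(a(-4) - 4*(-1)) + 38 = 47*(-4*(1 + 2*(-4)) - 4*(-1)) + 38 = 47*(-4*(1 - 8) + 4) + 38 = 47*(-4*(-7) + 4) + 38 = 47*(28 + 4) + 38 = 47*32 + 38 = 1504 + 38 = 1542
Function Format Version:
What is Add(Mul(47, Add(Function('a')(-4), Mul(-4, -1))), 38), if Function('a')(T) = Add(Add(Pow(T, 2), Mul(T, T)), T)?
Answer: 1542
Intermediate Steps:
Function('a')(T) = Add(T, Mul(2, Pow(T, 2))) (Function('a')(T) = Add(Add(Pow(T, 2), Pow(T, 2)), T) = Add(Mul(2, Pow(T, 2)), T) = Add(T, Mul(2, Pow(T, 2))))
Add(Mul(47, Add(Function('a')(-4), Mul(-4, -1))), 38) = Add(Mul(47, Add(Mul(-4, Add(1, Mul(2, -4))), Mul(-4, -1))), 38) = Add(Mul(47, Add(Mul(-4, Add(1, -8)), 4)), 38) = Add(Mul(47, Add(Mul(-4, -7), 4)), 38) = Add(Mul(47, Add(28, 4)), 38) = Add(Mul(47, 32), 38) = Add(1504, 38) = 1542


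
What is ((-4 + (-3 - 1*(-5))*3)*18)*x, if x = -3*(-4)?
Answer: 432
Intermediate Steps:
x = 12
((-4 + (-3 - 1*(-5))*3)*18)*x = ((-4 + (-3 - 1*(-5))*3)*18)*12 = ((-4 + (-3 + 5)*3)*18)*12 = ((-4 + 2*3)*18)*12 = ((-4 + 6)*18)*12 = (2*18)*12 = 36*12 = 432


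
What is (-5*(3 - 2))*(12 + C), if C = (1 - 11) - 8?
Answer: 30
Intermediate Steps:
C = -18 (C = -10 - 8 = -18)
(-5*(3 - 2))*(12 + C) = (-5*(3 - 2))*(12 - 18) = -5*1*(-6) = -5*(-6) = 30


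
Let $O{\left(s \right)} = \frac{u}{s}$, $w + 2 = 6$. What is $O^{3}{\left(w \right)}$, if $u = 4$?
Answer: $1$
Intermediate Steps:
$w = 4$ ($w = -2 + 6 = 4$)
$O{\left(s \right)} = \frac{4}{s}$
$O^{3}{\left(w \right)} = \left(\frac{4}{4}\right)^{3} = \left(4 \cdot \frac{1}{4}\right)^{3} = 1^{3} = 1$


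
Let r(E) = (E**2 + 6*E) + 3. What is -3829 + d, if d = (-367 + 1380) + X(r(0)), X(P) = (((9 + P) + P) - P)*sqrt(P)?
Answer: -2816 + 12*sqrt(3) ≈ -2795.2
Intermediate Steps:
r(E) = 3 + E**2 + 6*E
X(P) = sqrt(P)*(9 + P) (X(P) = ((9 + 2*P) - P)*sqrt(P) = (9 + P)*sqrt(P) = sqrt(P)*(9 + P))
d = 1013 + 12*sqrt(3) (d = (-367 + 1380) + sqrt(3 + 0**2 + 6*0)*(9 + (3 + 0**2 + 6*0)) = 1013 + sqrt(3 + 0 + 0)*(9 + (3 + 0 + 0)) = 1013 + sqrt(3)*(9 + 3) = 1013 + sqrt(3)*12 = 1013 + 12*sqrt(3) ≈ 1033.8)
-3829 + d = -3829 + (1013 + 12*sqrt(3)) = -2816 + 12*sqrt(3)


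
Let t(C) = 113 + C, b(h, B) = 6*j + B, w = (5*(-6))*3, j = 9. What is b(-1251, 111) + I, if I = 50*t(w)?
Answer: 1315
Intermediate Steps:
w = -90 (w = -30*3 = -90)
b(h, B) = 54 + B (b(h, B) = 6*9 + B = 54 + B)
I = 1150 (I = 50*(113 - 90) = 50*23 = 1150)
b(-1251, 111) + I = (54 + 111) + 1150 = 165 + 1150 = 1315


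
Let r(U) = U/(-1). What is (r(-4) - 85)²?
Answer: 6561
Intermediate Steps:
r(U) = -U (r(U) = U*(-1) = -U)
(r(-4) - 85)² = (-1*(-4) - 85)² = (4 - 85)² = (-81)² = 6561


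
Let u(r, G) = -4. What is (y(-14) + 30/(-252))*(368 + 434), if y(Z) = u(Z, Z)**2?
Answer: 267467/21 ≈ 12737.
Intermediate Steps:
y(Z) = 16 (y(Z) = (-4)**2 = 16)
(y(-14) + 30/(-252))*(368 + 434) = (16 + 30/(-252))*(368 + 434) = (16 + 30*(-1/252))*802 = (16 - 5/42)*802 = (667/42)*802 = 267467/21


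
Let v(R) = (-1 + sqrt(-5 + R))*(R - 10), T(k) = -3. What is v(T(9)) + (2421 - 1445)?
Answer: 989 - 26*I*sqrt(2) ≈ 989.0 - 36.77*I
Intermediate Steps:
v(R) = (-1 + sqrt(-5 + R))*(-10 + R)
v(T(9)) + (2421 - 1445) = (10 - 1*(-3) - 10*sqrt(-5 - 3) - 3*sqrt(-5 - 3)) + (2421 - 1445) = (10 + 3 - 20*I*sqrt(2) - 6*I*sqrt(2)) + 976 = (13 - 26*I*sqrt(2)) + 976 = 989 - 26*I*sqrt(2)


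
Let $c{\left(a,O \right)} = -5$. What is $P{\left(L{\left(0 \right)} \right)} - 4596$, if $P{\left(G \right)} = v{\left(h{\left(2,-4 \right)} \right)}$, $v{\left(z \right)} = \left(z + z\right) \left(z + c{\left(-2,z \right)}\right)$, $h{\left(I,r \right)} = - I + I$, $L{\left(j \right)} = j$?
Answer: $-4596$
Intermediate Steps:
$h{\left(I,r \right)} = 0$
$v{\left(z \right)} = 2 z \left(-5 + z\right)$ ($v{\left(z \right)} = \left(z + z\right) \left(z - 5\right) = 2 z \left(-5 + z\right)$)
$P{\left(G \right)} = 0$ ($P{\left(G \right)} = 2 \cdot 0 \left(-5 + 0\right) = 2 \cdot 0 \left(-5\right) = 0$)
$P{\left(L{\left(0 \right)} \right)} - 4596 = 0 - 4596 = -4596$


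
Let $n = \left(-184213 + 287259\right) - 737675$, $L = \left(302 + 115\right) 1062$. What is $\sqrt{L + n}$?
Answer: $5 i \sqrt{7671} \approx 437.92 i$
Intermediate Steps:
$L = 442854$ ($L = 417 \cdot 1062 = 442854$)
$n = -634629$ ($n = 103046 - 737675 = -634629$)
$\sqrt{L + n} = \sqrt{442854 - 634629} = \sqrt{-191775} = 5 i \sqrt{7671}$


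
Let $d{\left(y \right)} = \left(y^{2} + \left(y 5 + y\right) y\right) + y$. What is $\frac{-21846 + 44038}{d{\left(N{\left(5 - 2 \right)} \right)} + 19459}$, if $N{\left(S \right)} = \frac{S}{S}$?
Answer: $\frac{22192}{19467} \approx 1.14$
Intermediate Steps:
$N{\left(S \right)} = 1$
$d{\left(y \right)} = y + 7 y^{2}$ ($d{\left(y \right)} = \left(y^{2} + \left(5 y + y\right) y\right) + y = \left(y^{2} + 6 y y\right) + y = \left(y^{2} + 6 y^{2}\right) + y = 7 y^{2} + y = y + 7 y^{2}$)
$\frac{-21846 + 44038}{d{\left(N{\left(5 - 2 \right)} \right)} + 19459} = \frac{-21846 + 44038}{1 \left(1 + 7 \cdot 1\right) + 19459} = \frac{22192}{1 \left(1 + 7\right) + 19459} = \frac{22192}{1 \cdot 8 + 19459} = \frac{22192}{8 + 19459} = \frac{22192}{19467}$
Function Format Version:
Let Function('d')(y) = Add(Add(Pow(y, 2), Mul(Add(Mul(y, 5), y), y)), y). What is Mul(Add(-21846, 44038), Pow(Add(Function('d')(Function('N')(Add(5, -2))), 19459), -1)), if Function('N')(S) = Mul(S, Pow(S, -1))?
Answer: Rational(22192, 19467) ≈ 1.1400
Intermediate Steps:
Function('N')(S) = 1
Function('d')(y) = Add(y, Mul(7, Pow(y, 2))) (Function('d')(y) = Add(Add(Pow(y, 2), Mul(Add(Mul(5, y), y), y)), y) = Add(Add(Pow(y, 2), Mul(Mul(6, y), y)), y) = Add(Add(Pow(y, 2), Mul(6, Pow(y, 2))), y) = Add(Mul(7, Pow(y, 2)), y) = Add(y, Mul(7, Pow(y, 2))))
Mul(Add(-21846, 44038), Pow(Add(Function('d')(Function('N')(Add(5, -2))), 19459), -1)) = Mul(Add(-21846, 44038), Pow(Add(Mul(1, Add(1, Mul(7, 1))), 19459), -1)) = Mul(22192, Pow(Add(Mul(1, Add(1, 7)), 19459), -1)) = Mul(22192, Pow(Add(Mul(1, 8), 19459), -1)) = Mul(22192, Pow(Add(8, 19459), -1)) = Mul(22192, Pow(19467, -1)) = Mul(22192, Rational(1, 19467)) = Rational(22192, 19467)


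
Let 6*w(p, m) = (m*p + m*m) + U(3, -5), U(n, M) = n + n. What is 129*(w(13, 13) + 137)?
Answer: 25069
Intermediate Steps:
U(n, M) = 2*n
w(p, m) = 1 + m²/6 + m*p/6 (w(p, m) = ((m*p + m*m) + 2*3)/6 = ((m*p + m²) + 6)/6 = ((m² + m*p) + 6)/6 = (6 + m² + m*p)/6 = 1 + m²/6 + m*p/6)
129*(w(13, 13) + 137) = 129*((1 + (⅙)*13² + (⅙)*13*13) + 137) = 129*((1 + (⅙)*169 + 169/6) + 137) = 129*((1 + 169/6 + 169/6) + 137) = 129*(172/3 + 137) = 129*(583/3) = 25069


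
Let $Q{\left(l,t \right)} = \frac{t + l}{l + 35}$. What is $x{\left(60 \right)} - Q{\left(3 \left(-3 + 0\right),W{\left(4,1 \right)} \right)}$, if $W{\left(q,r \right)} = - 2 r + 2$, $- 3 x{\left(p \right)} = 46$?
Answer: $- \frac{1169}{78} \approx -14.987$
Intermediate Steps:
$x{\left(p \right)} = - \frac{46}{3}$ ($x{\left(p \right)} = \left(- \frac{1}{3}\right) 46 = - \frac{46}{3}$)
$W{\left(q,r \right)} = 2 - 2 r$
$Q{\left(l,t \right)} = \frac{l + t}{35 + l}$
$x{\left(60 \right)} - Q{\left(3 \left(-3 + 0\right),W{\left(4,1 \right)} \right)} = - \frac{46}{3} - \frac{3 \left(-3 + 0\right) + \left(2 - 2\right)}{35 + 3 \left(-3 + 0\right)} = - \frac{46}{3} - \frac{3 \left(-3\right) + \left(2 - 2\right)}{35 + 3 \left(-3\right)} = - \frac{46}{3} - \frac{-9 + 0}{35 - 9} = - \frac{46}{3} - \frac{1}{26} \left(-9\right) = - \frac{46}{3} - - \frac{9}{26} = - \frac{46}{3} + \frac{9}{26} = - \frac{1169}{78}$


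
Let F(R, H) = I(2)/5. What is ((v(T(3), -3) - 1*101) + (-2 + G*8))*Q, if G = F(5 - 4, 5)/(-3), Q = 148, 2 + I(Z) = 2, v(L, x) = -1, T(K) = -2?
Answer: -15392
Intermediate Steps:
I(Z) = 0 (I(Z) = -2 + 2 = 0)
F(R, H) = 0 (F(R, H) = 0/5 = 0*(⅕) = 0)
G = 0 (G = 0/(-3) = 0*(-⅓) = 0)
((v(T(3), -3) - 1*101) + (-2 + G*8))*Q = ((-1 - 1*101) + (-2 + 0*8))*148 = ((-1 - 101) + (-2 + 0))*148 = (-102 - 2)*148 = -104*148 = -15392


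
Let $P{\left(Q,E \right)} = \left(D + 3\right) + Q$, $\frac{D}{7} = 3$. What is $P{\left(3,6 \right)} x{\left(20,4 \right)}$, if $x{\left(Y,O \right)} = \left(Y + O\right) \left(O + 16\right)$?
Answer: $12960$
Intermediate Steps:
$D = 21$ ($D = 7 \cdot 3 = 21$)
$P{\left(Q,E \right)} = 24 + Q$ ($P{\left(Q,E \right)} = \left(21 + 3\right) + Q = 24 + Q$)
$x{\left(Y,O \right)} = \left(16 + O\right) \left(O + Y\right)$ ($x{\left(Y,O \right)} = \left(O + Y\right) \left(16 + O\right) = \left(16 + O\right) \left(O + Y\right)$)
$P{\left(3,6 \right)} x{\left(20,4 \right)} = \left(24 + 3\right) \left(4^{2} + 16 \cdot 4 + 16 \cdot 20 + 4 \cdot 20\right) = 27 \left(16 + 64 + 320 + 80\right) = 27 \cdot 480 = 12960$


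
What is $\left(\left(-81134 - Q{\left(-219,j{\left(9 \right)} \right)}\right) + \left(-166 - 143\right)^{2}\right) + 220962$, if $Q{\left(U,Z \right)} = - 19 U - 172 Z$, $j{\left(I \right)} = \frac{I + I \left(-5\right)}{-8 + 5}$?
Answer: $233212$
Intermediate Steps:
$j{\left(I \right)} = \frac{4 I}{3}$ ($j{\left(I \right)} = \frac{I - 5 I}{-3} = - 4 I \left(- \frac{1}{3}\right) = \frac{4 I}{3}$)
$Q{\left(U,Z \right)} = - 172 Z - 19 U$
$\left(\left(-81134 - Q{\left(-219,j{\left(9 \right)} \right)}\right) + \left(-166 - 143\right)^{2}\right) + 220962 = \left(\left(-81134 - \left(- 172 \cdot \frac{4}{3} \cdot 9 - -4161\right)\right) + \left(-166 - 143\right)^{2}\right) + 220962 = \left(\left(-81134 - \left(\left(-172\right) 12 + 4161\right)\right) + \left(-309\right)^{2}\right) + 220962 = \left(\left(-81134 - \left(-2064 + 4161\right)\right) + 95481\right) + 220962 = \left(\left(-81134 - 2097\right) + 95481\right) + 220962 = \left(-83231 + 95481\right) + 220962 = 12250 + 220962 = 233212$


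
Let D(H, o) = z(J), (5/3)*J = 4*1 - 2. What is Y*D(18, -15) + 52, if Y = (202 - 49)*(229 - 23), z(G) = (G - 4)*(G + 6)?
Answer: -15883772/25 ≈ -6.3535e+5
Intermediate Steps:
J = 6/5 (J = 3*(4*1 - 2)/5 = 3*(4 - 2)/5 = (⅗)*2 = 6/5 ≈ 1.2000)
z(G) = (-4 + G)*(6 + G)
D(H, o) = -504/25 (D(H, o) = -24 + (6/5)² + 2*(6/5) = -24 + 36/25 + 12/5 = -504/25)
Y = 31518 (Y = 153*206 = 31518)
Y*D(18, -15) + 52 = 31518*(-504/25) + 52 = -15885072/25 + 52 = -15883772/25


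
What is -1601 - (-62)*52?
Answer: 1623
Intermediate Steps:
-1601 - (-62)*52 = -1601 - 1*(-3224) = -1601 + 3224 = 1623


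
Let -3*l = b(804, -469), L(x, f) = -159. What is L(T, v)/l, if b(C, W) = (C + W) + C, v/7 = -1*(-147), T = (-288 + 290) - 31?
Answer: 477/1139 ≈ 0.41879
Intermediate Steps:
T = -29 (T = 2 - 31 = -29)
v = 1029 (v = 7*(-1*(-147)) = 7*147 = 1029)
b(C, W) = W + 2*C
l = -1139/3 (l = -(-469 + 2*804)/3 = -(-469 + 1608)/3 = -1/3*1139 = -1139/3 ≈ -379.67)
L(T, v)/l = -159/(-1139/3) = -159*(-3/1139) = 477/1139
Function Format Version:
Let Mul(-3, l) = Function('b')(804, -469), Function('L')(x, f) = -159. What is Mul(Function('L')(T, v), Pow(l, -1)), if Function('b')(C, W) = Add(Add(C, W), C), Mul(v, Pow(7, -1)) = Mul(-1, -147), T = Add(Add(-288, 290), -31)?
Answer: Rational(477, 1139) ≈ 0.41879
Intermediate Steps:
T = -29 (T = Add(2, -31) = -29)
v = 1029 (v = Mul(7, Mul(-1, -147)) = Mul(7, 147) = 1029)
Function('b')(C, W) = Add(W, Mul(2, C))
l = Rational(-1139, 3) (l = Mul(Rational(-1, 3), Add(-469, Mul(2, 804))) = Mul(Rational(-1, 3), Add(-469, 1608)) = Mul(Rational(-1, 3), 1139) = Rational(-1139, 3) ≈ -379.67)
Mul(Function('L')(T, v), Pow(l, -1)) = Mul(-159, Pow(Rational(-1139, 3), -1)) = Mul(-159, Rational(-3, 1139)) = Rational(477, 1139)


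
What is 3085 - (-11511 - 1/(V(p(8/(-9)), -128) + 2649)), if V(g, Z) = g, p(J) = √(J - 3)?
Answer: 921808126865/63154844 - 3*I*√35/63154844 ≈ 14596.0 - 2.8103e-7*I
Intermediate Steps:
p(J) = √(-3 + J)
3085 - (-11511 - 1/(V(p(8/(-9)), -128) + 2649)) = 3085 - (-11511 - 1/(√(-3 + 8/(-9)) + 2649)) = 3085 - (-11511 - 1/(√(-3 + 8*(-⅑)) + 2649)) = 3085 - (-11511 - 1/(√(-3 - 8/9) + 2649)) = 3085 - (-11511 - 1/(√(-35/9) + 2649)) = 3085 - (-11511 - 1/(I*√35/3 + 2649)) = 3085 - (-11511 - 1/(2649 + I*√35/3)) = 3085 + (11511 + 1/(2649 + I*√35/3)) = 14596 + 1/(2649 + I*√35/3)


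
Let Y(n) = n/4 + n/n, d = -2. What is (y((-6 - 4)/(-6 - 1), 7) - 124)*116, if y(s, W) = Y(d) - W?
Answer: -15138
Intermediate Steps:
Y(n) = 1 + n/4 (Y(n) = n*(¼) + 1 = n/4 + 1 = 1 + n/4)
y(s, W) = ½ - W (y(s, W) = (1 + (¼)*(-2)) - W = (1 - ½) - W = ½ - W)
(y((-6 - 4)/(-6 - 1), 7) - 124)*116 = ((½ - 1*7) - 124)*116 = ((½ - 7) - 124)*116 = (-13/2 - 124)*116 = -261/2*116 = -15138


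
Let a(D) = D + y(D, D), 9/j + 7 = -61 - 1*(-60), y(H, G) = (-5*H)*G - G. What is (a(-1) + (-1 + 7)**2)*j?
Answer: -279/8 ≈ -34.875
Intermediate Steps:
y(H, G) = -G - 5*G*H (y(H, G) = -5*G*H - G = -G - 5*G*H)
j = -9/8 (j = 9/(-7 + (-61 - 1*(-60))) = 9/(-7 + (-61 + 60)) = 9/(-7 - 1) = 9/(-8) = 9*(-1/8) = -9/8 ≈ -1.1250)
a(D) = D - D*(1 + 5*D)
(a(-1) + (-1 + 7)**2)*j = (-5*(-1)**2 + (-1 + 7)**2)*(-9/8) = (-5*1 + 6**2)*(-9/8) = (-5 + 36)*(-9/8) = 31*(-9/8) = -279/8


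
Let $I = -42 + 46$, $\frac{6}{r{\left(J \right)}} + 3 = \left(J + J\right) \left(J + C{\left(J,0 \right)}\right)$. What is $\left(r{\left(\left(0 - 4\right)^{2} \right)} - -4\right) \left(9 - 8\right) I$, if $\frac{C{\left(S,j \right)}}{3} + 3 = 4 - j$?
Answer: $\frac{9704}{605} \approx 16.04$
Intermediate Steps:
$C{\left(S,j \right)} = 3 - 3 j$ ($C{\left(S,j \right)} = -9 + 3 \left(4 - j\right) = -9 - \left(-12 + 3 j\right) = 3 - 3 j$)
$r{\left(J \right)} = \frac{6}{-3 + 2 J \left(3 + J\right)}$ ($r{\left(J \right)} = \frac{6}{-3 + \left(J + J\right) \left(J + \left(3 - 0\right)\right)} = \frac{6}{-3 + 2 J \left(J + \left(3 + 0\right)\right)} = \frac{6}{-3 + 2 J \left(J + 3\right)} = \frac{6}{-3 + 2 J \left(3 + J\right)}$)
$I = 4$
$\left(r{\left(\left(0 - 4\right)^{2} \right)} - -4\right) \left(9 - 8\right) I = \left(\frac{6}{-3 + 2 \left(\left(0 - 4\right)^{2}\right)^{2} + 6 \left(0 - 4\right)^{2}} - -4\right) \left(9 - 8\right) 4 = \left(\frac{6}{-3 + 2 \left(\left(-4\right)^{2}\right)^{2} + 6 \left(-4\right)^{2}} + 4\right) 1 \cdot 4 = \left(\frac{6}{-3 + 2 \cdot 16^{2} + 6 \cdot 16} + 4\right) 1 \cdot 4 = \left(\frac{6}{-3 + 2 \cdot 256 + 96} + 4\right) 1 \cdot 4 = \left(\frac{6}{-3 + 512 + 96} + 4\right) 1 \cdot 4 = \left(\frac{6}{605} + 4\right) 1 \cdot 4 = \frac{2426}{605} \cdot 1 \cdot 4 = \frac{2426}{605} \cdot 4 = \frac{9704}{605}$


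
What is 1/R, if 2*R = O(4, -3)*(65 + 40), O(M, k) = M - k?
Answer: 2/735 ≈ 0.0027211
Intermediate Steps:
R = 735/2 (R = ((4 - 1*(-3))*(65 + 40))/2 = ((4 + 3)*105)/2 = (7*105)/2 = (1/2)*735 = 735/2 ≈ 367.50)
1/R = 1/(735/2) = 2/735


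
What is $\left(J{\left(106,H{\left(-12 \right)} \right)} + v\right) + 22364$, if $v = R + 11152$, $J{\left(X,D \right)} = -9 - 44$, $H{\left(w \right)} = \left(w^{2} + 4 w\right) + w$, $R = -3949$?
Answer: $29514$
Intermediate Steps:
$H{\left(w \right)} = w^{2} + 5 w$
$J{\left(X,D \right)} = -53$
$v = 7203$ ($v = -3949 + 11152 = 7203$)
$\left(J{\left(106,H{\left(-12 \right)} \right)} + v\right) + 22364 = \left(-53 + 7203\right) + 22364 = 7150 + 22364 = 29514$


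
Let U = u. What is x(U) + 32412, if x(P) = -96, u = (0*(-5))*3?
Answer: 32316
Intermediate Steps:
u = 0 (u = 0*3 = 0)
U = 0
x(U) + 32412 = -96 + 32412 = 32316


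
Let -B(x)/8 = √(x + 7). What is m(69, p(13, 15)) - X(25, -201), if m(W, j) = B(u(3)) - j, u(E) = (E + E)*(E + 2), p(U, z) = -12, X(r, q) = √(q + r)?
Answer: 12 - 8*√37 - 4*I*√11 ≈ -36.662 - 13.266*I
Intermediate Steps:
u(E) = 2*E*(2 + E) (u(E) = (2*E)*(2 + E) = 2*E*(2 + E))
B(x) = -8*√(7 + x) (B(x) = -8*√(x + 7) = -8*√(7 + x))
m(W, j) = -j - 8*√37 (m(W, j) = -8*√(7 + 2*3*(2 + 3)) - j = -8*√(7 + 2*3*5) - j = -8*√(7 + 30) - j = -8*√37 - j = -j - 8*√37)
m(69, p(13, 15)) - X(25, -201) = (-1*(-12) - 8*√37) - √(-201 + 25) = (12 - 8*√37) - √(-176) = (12 - 8*√37) - 4*I*√11 = 12 - 8*√37 - 4*I*√11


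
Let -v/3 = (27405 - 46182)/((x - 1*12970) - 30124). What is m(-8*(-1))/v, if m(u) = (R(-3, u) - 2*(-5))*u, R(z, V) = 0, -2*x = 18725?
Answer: -466280/6259 ≈ -74.498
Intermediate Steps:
x = -18725/2 (x = -½*18725 = -18725/2 ≈ -9362.5)
v = -12518/11657 (v = -3*(27405 - 46182)/((-18725/2 - 1*12970) - 30124) = -(-56331)/((-18725/2 - 12970) - 30124) = -(-56331)/(-44665/2 - 30124) = -(-56331)/(-104913/2) = -(-56331)*(-2)/104913 = -3*12518/34971 = -12518/11657 ≈ -1.0739)
m(u) = 10*u (m(u) = (0 - 2*(-5))*u = (0 + 10)*u = 10*u)
m(-8*(-1))/v = (10*(-8*(-1)))/(-12518/11657) = (10*8)*(-11657/12518) = 80*(-11657/12518) = -466280/6259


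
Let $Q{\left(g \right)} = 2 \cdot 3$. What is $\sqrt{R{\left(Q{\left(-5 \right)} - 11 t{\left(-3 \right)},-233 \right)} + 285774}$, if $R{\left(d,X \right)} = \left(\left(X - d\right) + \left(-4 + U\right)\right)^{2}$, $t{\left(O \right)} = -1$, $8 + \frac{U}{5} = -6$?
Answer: $5 \sqrt{15630} \approx 625.1$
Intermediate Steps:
$U = -70$ ($U = -40 + 5 \left(-6\right) = -40 - 30 = -70$)
$Q{\left(g \right)} = 6$
$R{\left(d,X \right)} = \left(-74 + X - d\right)^{2}$ ($R{\left(d,X \right)} = \left(\left(X - d\right) - 74\right)^{2} = \left(-74 + X - d\right)^{2}$)
$\sqrt{R{\left(Q{\left(-5 \right)} - 11 t{\left(-3 \right)},-233 \right)} + 285774} = \sqrt{\left(74 + \left(6 - -11\right) - -233\right)^{2} + 285774} = \sqrt{\left(74 + \left(6 + 11\right) + 233\right)^{2} + 285774} = \sqrt{\left(74 + 17 + 233\right)^{2} + 285774} = \sqrt{324^{2} + 285774} = \sqrt{104976 + 285774} = \sqrt{390750} = 5 \sqrt{15630}$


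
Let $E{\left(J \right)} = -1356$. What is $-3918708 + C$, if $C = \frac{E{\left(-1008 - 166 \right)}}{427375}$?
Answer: $- \frac{1674757832856}{427375} \approx -3.9187 \cdot 10^{6}$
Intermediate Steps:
$C = - \frac{1356}{427375} \approx -0.0031729$
$-3918708 + C = -3918708 - \frac{1356}{427375} = - \frac{1674757832856}{427375}$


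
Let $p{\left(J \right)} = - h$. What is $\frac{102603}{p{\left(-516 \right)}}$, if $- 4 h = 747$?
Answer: $\frac{136804}{249} \approx 549.41$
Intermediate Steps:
$h = - \frac{747}{4}$ ($h = \left(- \frac{1}{4}\right) 747 = - \frac{747}{4} \approx -186.75$)
$p{\left(J \right)} = \frac{747}{4}$ ($p{\left(J \right)} = \left(-1\right) \left(- \frac{747}{4}\right) = \frac{747}{4}$)
$\frac{102603}{p{\left(-516 \right)}} = \frac{102603}{\frac{747}{4}} = 102603 \cdot \frac{4}{747} = \frac{136804}{249}$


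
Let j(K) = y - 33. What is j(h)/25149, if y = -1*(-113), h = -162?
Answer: 80/25149 ≈ 0.0031810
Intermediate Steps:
y = 113
j(K) = 80 (j(K) = 113 - 33 = 80)
j(h)/25149 = 80/25149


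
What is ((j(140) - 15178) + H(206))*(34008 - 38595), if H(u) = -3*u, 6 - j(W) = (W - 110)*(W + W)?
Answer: 110959530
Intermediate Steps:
j(W) = 6 - 2*W*(-110 + W) (j(W) = 6 - (W - 110)*(W + W) = 6 - (-110 + W)*2*W = 6 - 2*W*(-110 + W))
((j(140) - 15178) + H(206))*(34008 - 38595) = (((6 - 2*140² + 220*140) - 15178) - 3*206)*(34008 - 38595) = (((6 - 2*19600 + 30800) - 15178) - 618)*(-4587) = (((6 - 39200 + 30800) - 15178) - 618)*(-4587) = ((-8394 - 15178) - 618)*(-4587) = (-23572 - 618)*(-4587) = -24190*(-4587) = 110959530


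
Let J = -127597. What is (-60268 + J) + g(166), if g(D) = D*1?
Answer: -187699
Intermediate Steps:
g(D) = D
(-60268 + J) + g(166) = (-60268 - 127597) + 166 = -187865 + 166 = -187699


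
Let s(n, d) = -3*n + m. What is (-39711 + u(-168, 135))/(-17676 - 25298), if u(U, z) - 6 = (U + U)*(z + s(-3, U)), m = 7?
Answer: 90441/42974 ≈ 2.1046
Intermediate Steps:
s(n, d) = 7 - 3*n (s(n, d) = -3*n + 7 = 7 - 3*n)
u(U, z) = 6 + 2*U*(16 + z) (u(U, z) = 6 + (U + U)*(z + (7 - 3*(-3))) = 6 + (2*U)*(z + (7 + 9)) = 6 + (2*U)*(z + 16) = 6 + (2*U)*(16 + z) = 6 + 2*U*(16 + z))
(-39711 + u(-168, 135))/(-17676 - 25298) = (-39711 + (6 + 32*(-168) + 2*(-168)*135))/(-17676 - 25298) = (-39711 + (6 - 5376 - 45360))/(-42974) = (-39711 - 50730)*(-1/42974) = -90441*(-1/42974) = 90441/42974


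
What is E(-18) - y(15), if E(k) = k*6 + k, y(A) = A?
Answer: -141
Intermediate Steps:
E(k) = 7*k (E(k) = 6*k + k = 7*k)
E(-18) - y(15) = 7*(-18) - 1*15 = -126 - 15 = -141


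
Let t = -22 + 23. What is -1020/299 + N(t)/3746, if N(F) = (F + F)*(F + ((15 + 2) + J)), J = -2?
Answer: -1905676/560027 ≈ -3.4028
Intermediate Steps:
t = 1
N(F) = 2*F*(15 + F) (N(F) = (F + F)*(F + ((15 + 2) - 2)) = (2*F)*(F + (17 - 2)) = (2*F)*(F + 15) = (2*F)*(15 + F) = 2*F*(15 + F))
-1020/299 + N(t)/3746 = -1020/299 + (2*1*(15 + 1))/3746 = -1020*1/299 + (2*1*16)*(1/3746) = -1020/299 + 32*(1/3746) = -1020/299 + 16/1873 = -1905676/560027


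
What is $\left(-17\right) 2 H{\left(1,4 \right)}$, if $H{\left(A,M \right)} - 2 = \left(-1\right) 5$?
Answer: $102$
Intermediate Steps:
$H{\left(A,M \right)} = -3$ ($H{\left(A,M \right)} = 2 - 5 = -3$)
$\left(-17\right) 2 H{\left(1,4 \right)} = \left(-17\right) 2 \left(-3\right) = \left(-34\right) \left(-3\right) = 102$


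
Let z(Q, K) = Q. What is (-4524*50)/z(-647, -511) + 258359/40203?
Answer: 9261076873/26011341 ≈ 356.04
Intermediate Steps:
(-4524*50)/z(-647, -511) + 258359/40203 = -4524*50/(-647) + 258359/40203 = -226200*(-1/647) + 258359*(1/40203) = 226200/647 + 258359/40203 = 9261076873/26011341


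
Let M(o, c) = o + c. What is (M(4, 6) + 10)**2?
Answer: 400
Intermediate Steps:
M(o, c) = c + o
(M(4, 6) + 10)**2 = ((6 + 4) + 10)**2 = (10 + 10)**2 = 20**2 = 400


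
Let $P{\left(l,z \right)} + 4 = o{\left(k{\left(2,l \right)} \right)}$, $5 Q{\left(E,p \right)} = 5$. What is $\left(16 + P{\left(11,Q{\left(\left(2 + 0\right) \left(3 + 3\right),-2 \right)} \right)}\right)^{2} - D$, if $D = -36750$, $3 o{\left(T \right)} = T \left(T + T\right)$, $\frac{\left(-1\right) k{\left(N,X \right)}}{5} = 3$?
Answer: $62994$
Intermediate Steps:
$k{\left(N,X \right)} = -15$ ($k{\left(N,X \right)} = \left(-5\right) 3 = -15$)
$Q{\left(E,p \right)} = 1$ ($Q{\left(E,p \right)} = \frac{1}{5} \cdot 5 = 1$)
$o{\left(T \right)} = \frac{2 T^{2}}{3}$ ($o{\left(T \right)} = \frac{T \left(T + T\right)}{3} = \frac{T 2 T}{3} = \frac{2 T^{2}}{3}$)
$P{\left(l,z \right)} = 146$ ($P{\left(l,z \right)} = -4 + \frac{2 \left(-15\right)^{2}}{3} = -4 + \frac{2}{3} \cdot 225 = -4 + 150 = 146$)
$\left(16 + P{\left(11,Q{\left(\left(2 + 0\right) \left(3 + 3\right),-2 \right)} \right)}\right)^{2} - D = \left(16 + 146\right)^{2} - -36750 = 162^{2} + 36750 = 26244 + 36750 = 62994$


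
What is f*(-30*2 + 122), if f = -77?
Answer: -4774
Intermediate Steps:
f*(-30*2 + 122) = -77*(-30*2 + 122) = -77*(-60 + 122) = -77*62 = -4774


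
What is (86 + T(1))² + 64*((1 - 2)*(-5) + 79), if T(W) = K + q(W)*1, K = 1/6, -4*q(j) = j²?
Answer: 1837105/144 ≈ 12758.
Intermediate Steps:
q(j) = -j²/4
K = ⅙ ≈ 0.16667
T(W) = ⅙ - W²/4 (T(W) = ⅙ - W²/4*1 = ⅙ - W²/4)
(86 + T(1))² + 64*((1 - 2)*(-5) + 79) = (86 + (⅙ - ¼*1²))² + 64*((1 - 2)*(-5) + 79) = (86 + (⅙ - ¼*1))² + 64*(-1*(-5) + 79) = (86 + (⅙ - ¼))² + 64*(5 + 79) = (86 - 1/12)² + 64*84 = (1031/12)² + 5376 = 1062961/144 + 5376 = 1837105/144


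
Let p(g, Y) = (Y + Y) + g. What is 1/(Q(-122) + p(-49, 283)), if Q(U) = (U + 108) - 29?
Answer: 1/474 ≈ 0.0021097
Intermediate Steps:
p(g, Y) = g + 2*Y (p(g, Y) = 2*Y + g = g + 2*Y)
Q(U) = 79 + U (Q(U) = (108 + U) - 29 = 79 + U)
1/(Q(-122) + p(-49, 283)) = 1/((79 - 122) + (-49 + 2*283)) = 1/(-43 + (-49 + 566)) = 1/(-43 + 517) = 1/474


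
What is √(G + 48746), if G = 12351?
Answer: √61097 ≈ 247.18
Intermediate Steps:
√(G + 48746) = √(12351 + 48746) = √61097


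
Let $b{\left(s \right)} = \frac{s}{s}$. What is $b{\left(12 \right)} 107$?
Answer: $107$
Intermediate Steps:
$b{\left(s \right)} = 1$
$b{\left(12 \right)} 107 = 1 \cdot 107 = 107$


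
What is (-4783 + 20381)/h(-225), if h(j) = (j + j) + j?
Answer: -15598/675 ≈ -23.108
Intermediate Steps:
h(j) = 3*j (h(j) = 2*j + j = 3*j)
(-4783 + 20381)/h(-225) = (-4783 + 20381)/((3*(-225))) = 15598/(-675) = 15598*(-1/675) = -15598/675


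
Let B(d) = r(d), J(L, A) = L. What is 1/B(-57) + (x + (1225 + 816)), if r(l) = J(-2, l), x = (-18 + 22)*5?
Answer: 4121/2 ≈ 2060.5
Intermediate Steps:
x = 20 (x = 4*5 = 20)
r(l) = -2
B(d) = -2
1/B(-57) + (x + (1225 + 816)) = 1/(-2) + (20 + (1225 + 816)) = -½ + (20 + 2041) = -½ + 2061 = 4121/2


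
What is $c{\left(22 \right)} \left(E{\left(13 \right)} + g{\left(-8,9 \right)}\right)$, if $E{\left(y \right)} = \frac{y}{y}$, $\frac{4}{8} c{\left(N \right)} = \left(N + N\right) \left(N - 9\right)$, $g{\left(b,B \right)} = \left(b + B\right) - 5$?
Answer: $-3432$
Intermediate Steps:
$g{\left(b,B \right)} = -5 + B + b$ ($g{\left(b,B \right)} = \left(B + b\right) - 5 = -5 + B + b$)
$c{\left(N \right)} = 4 N \left(-9 + N\right)$ ($c{\left(N \right)} = 2 \left(N + N\right) \left(N - 9\right) = 2 \cdot 2 N \left(-9 + N\right) = 4 N \left(-9 + N\right)$)
$E{\left(y \right)} = 1$
$c{\left(22 \right)} \left(E{\left(13 \right)} + g{\left(-8,9 \right)}\right) = 4 \cdot 22 \left(-9 + 22\right) \left(1 - 4\right) = 4 \cdot 22 \cdot 13 \left(1 - 4\right) = 1144 \left(-3\right) = -3432$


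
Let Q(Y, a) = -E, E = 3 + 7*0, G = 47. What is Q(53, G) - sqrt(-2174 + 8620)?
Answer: -3 - sqrt(6446) ≈ -83.287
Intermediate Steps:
E = 3 (E = 3 + 0 = 3)
Q(Y, a) = -3 (Q(Y, a) = -1*3 = -3)
Q(53, G) - sqrt(-2174 + 8620) = -3 - sqrt(-2174 + 8620) = -3 - sqrt(6446)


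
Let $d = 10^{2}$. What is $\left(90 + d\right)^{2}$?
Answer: $36100$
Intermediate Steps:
$d = 100$
$\left(90 + d\right)^{2} = \left(90 + 100\right)^{2} = 190^{2} = 36100$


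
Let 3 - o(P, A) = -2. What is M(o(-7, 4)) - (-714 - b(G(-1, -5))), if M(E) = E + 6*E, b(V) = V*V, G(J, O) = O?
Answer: 774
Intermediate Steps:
o(P, A) = 5 (o(P, A) = 3 - 1*(-2) = 3 + 2 = 5)
b(V) = V²
M(E) = 7*E
M(o(-7, 4)) - (-714 - b(G(-1, -5))) = 7*5 - (-714 - 1*(-5)²) = 35 - (-714 - 1*25) = 35 - (-714 - 25) = 35 - 1*(-739) = 35 + 739 = 774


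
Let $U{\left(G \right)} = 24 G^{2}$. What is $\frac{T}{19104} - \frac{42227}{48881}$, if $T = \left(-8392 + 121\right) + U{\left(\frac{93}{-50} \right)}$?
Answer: $- \frac{251445989587}{194546380000} \approx -1.2925$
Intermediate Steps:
$T = - \frac{5117481}{625}$ ($T = \left(-8392 + 121\right) + 24 \left(\frac{93}{-50}\right)^{2} = -8271 + 24 \left(93 \left(- \frac{1}{50}\right)\right)^{2} = -8271 + 24 \left(- \frac{93}{50}\right)^{2} = -8271 + 24 \cdot \frac{8649}{2500} = -8271 + \frac{51894}{625} = - \frac{5117481}{625} \approx -8188.0$)
$\frac{T}{19104} - \frac{42227}{48881} = - \frac{5117481}{625 \cdot 19104} - \frac{42227}{48881} = \left(- \frac{5117481}{625}\right) \frac{1}{19104} - \frac{42227}{48881} = - \frac{1705827}{3980000} - \frac{42227}{48881} = - \frac{251445989587}{194546380000}$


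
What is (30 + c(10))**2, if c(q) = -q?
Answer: 400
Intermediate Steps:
(30 + c(10))**2 = (30 - 1*10)**2 = (30 - 10)**2 = 20**2 = 400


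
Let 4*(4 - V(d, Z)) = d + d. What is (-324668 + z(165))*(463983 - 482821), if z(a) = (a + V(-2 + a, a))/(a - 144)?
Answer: 18348051877/3 ≈ 6.1160e+9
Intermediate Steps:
V(d, Z) = 4 - d/2 (V(d, Z) = 4 - (d + d)/4 = 4 - d/2)
z(a) = (5 + a/2)/(-144 + a) (z(a) = (a + (4 - (-2 + a)/2))/(a - 144) = (a + (4 + (1 - a/2)))/(-144 + a) = (a + (5 - a/2))/(-144 + a) = (5 + a/2)/(-144 + a))
(-324668 + z(165))*(463983 - 482821) = (-324668 + (10 + 165)/(2*(-144 + 165)))*(463983 - 482821) = (-324668 + (½)*175/21)*(-18838) = (-324668 + (½)*(1/21)*175)*(-18838) = (-324668 + 25/6)*(-18838) = -1947983/6*(-18838) = 18348051877/3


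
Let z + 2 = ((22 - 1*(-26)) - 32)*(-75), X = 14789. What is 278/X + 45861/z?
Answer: -677904173/17776378 ≈ -38.135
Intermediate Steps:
z = -1202 (z = -2 + ((22 - 1*(-26)) - 32)*(-75) = -2 + ((22 + 26) - 32)*(-75) = -2 + (48 - 32)*(-75) = -2 + 16*(-75) = -2 - 1200 = -1202)
278/X + 45861/z = 278/14789 + 45861/(-1202) = 278*(1/14789) + 45861*(-1/1202) = 278/14789 - 45861/1202 = -677904173/17776378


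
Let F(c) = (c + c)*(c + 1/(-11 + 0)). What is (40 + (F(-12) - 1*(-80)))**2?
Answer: 20358144/121 ≈ 1.6825e+5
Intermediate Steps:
F(c) = 2*c*(-1/11 + c) (F(c) = (2*c)*(c + 1/(-11)) = (2*c)*(c - 1/11) = (2*c)*(-1/11 + c) = 2*c*(-1/11 + c))
(40 + (F(-12) - 1*(-80)))**2 = (40 + ((2/11)*(-12)*(-1 + 11*(-12)) - 1*(-80)))**2 = (40 + ((2/11)*(-12)*(-1 - 132) + 80))**2 = (40 + ((2/11)*(-12)*(-133) + 80))**2 = (40 + (3192/11 + 80))**2 = (40 + 4072/11)**2 = (4512/11)**2 = 20358144/121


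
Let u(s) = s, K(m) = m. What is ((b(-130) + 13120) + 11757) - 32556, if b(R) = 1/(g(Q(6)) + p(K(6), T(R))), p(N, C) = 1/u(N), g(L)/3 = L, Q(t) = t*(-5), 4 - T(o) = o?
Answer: -4138987/539 ≈ -7679.0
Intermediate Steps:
T(o) = 4 - o
Q(t) = -5*t
g(L) = 3*L
p(N, C) = 1/N
b(R) = -6/539 (b(R) = 1/(3*(-5*6) + 1/6) = 1/(3*(-30) + 1/6) = 1/(-90 + 1/6) = 1/(-539/6) = -6/539)
((b(-130) + 13120) + 11757) - 32556 = ((-6/539 + 13120) + 11757) - 32556 = (7071674/539 + 11757) - 32556 = 13408697/539 - 32556 = -4138987/539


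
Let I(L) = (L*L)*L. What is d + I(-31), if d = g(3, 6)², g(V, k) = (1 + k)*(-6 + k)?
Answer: -29791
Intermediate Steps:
d = 0 (d = (-6 + 6² - 5*6)² = (-6 + 36 - 30)² = 0² = 0)
I(L) = L³ (I(L) = L²*L = L³)
d + I(-31) = 0 + (-31)³ = 0 - 29791 = -29791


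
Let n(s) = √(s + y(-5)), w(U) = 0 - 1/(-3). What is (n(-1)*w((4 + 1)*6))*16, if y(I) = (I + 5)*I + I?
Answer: 16*I*√6/3 ≈ 13.064*I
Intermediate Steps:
y(I) = I + I*(5 + I) (y(I) = (5 + I)*I + I = I*(5 + I) + I = I + I*(5 + I))
w(U) = ⅓ (w(U) = 0 - 1*(-⅓) = 0 + ⅓ = ⅓)
n(s) = √(-5 + s) (n(s) = √(s - 5*(6 - 5)) = √(s - 5*1) = √(s - 5) = √(-5 + s))
(n(-1)*w((4 + 1)*6))*16 = (√(-5 - 1)*(⅓))*16 = (√(-6)*(⅓))*16 = ((I*√6)*(⅓))*16 = (I*√6/3)*16 = 16*I*√6/3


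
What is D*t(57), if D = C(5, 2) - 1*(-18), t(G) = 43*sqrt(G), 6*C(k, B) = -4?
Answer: 2236*sqrt(57)/3 ≈ 5627.1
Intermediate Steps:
C(k, B) = -2/3 (C(k, B) = (1/6)*(-4) = -2/3)
D = 52/3 (D = -2/3 - 1*(-18) = -2/3 + 18 = 52/3 ≈ 17.333)
D*t(57) = 52*(43*sqrt(57))/3 = 2236*sqrt(57)/3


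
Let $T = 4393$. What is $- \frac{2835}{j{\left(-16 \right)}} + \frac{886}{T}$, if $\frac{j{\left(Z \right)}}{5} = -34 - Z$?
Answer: $\frac{278531}{8786} \approx 31.702$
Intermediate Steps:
$j{\left(Z \right)} = -170 - 5 Z$ ($j{\left(Z \right)} = 5 \left(-34 - Z\right) = -170 - 5 Z$)
$- \frac{2835}{j{\left(-16 \right)}} + \frac{886}{T} = - \frac{2835}{-170 - -80} + \frac{886}{4393} = - \frac{2835}{-170 + 80} + 886 \cdot \frac{1}{4393} = - \frac{2835}{-90} + \frac{886}{4393} = \left(-2835\right) \left(- \frac{1}{90}\right) + \frac{886}{4393} = \frac{63}{2} + \frac{886}{4393} = \frac{278531}{8786}$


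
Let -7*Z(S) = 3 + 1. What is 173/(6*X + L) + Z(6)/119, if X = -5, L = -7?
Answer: -144257/30821 ≈ -4.6805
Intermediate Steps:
Z(S) = -4/7 (Z(S) = -(3 + 1)/7 = -⅐*4 = -4/7)
173/(6*X + L) + Z(6)/119 = 173/(6*(-5) - 7) - 4/7/119 = 173/(-30 - 7) - 4/7*1/119 = 173/(-37) - 4/833 = 173*(-1/37) - 4/833 = -173/37 - 4/833 = -144257/30821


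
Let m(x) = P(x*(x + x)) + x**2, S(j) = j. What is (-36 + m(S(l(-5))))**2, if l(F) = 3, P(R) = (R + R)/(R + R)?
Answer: 676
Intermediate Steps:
P(R) = 1 (P(R) = (2*R)/((2*R)) = (2*R)*(1/(2*R)) = 1)
m(x) = 1 + x**2
(-36 + m(S(l(-5))))**2 = (-36 + (1 + 3**2))**2 = (-36 + (1 + 9))**2 = (-36 + 10)**2 = (-26)**2 = 676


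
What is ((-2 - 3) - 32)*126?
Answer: -4662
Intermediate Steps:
((-2 - 3) - 32)*126 = (-5 - 32)*126 = -37*126 = -4662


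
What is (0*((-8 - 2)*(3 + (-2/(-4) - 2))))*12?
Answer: 0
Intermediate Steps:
(0*((-8 - 2)*(3 + (-2/(-4) - 2))))*12 = (0*(-10*(3 + (-2*(-¼) - 2))))*12 = (0*(-10*(3 + (½ - 2))))*12 = (0*(-10*(3 - 3/2)))*12 = (0*(-10*3/2))*12 = (0*(-15))*12 = 0*12 = 0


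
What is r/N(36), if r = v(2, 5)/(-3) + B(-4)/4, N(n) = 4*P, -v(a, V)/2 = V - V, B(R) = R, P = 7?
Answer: -1/28 ≈ -0.035714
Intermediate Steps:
v(a, V) = 0 (v(a, V) = -2*(V - V) = -2*0 = 0)
N(n) = 28 (N(n) = 4*7 = 28)
r = -1 (r = 0/(-3) - 4/4 = 0*(-⅓) - 4*¼ = 0 - 1 = -1)
r/N(36) = -1/28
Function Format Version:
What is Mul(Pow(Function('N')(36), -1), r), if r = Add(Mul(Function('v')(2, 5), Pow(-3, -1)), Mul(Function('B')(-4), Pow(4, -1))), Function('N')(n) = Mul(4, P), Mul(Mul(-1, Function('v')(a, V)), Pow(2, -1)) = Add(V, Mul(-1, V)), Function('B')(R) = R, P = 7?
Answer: Rational(-1, 28) ≈ -0.035714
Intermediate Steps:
Function('v')(a, V) = 0 (Function('v')(a, V) = Mul(-2, Add(V, Mul(-1, V))) = Mul(-2, 0) = 0)
Function('N')(n) = 28 (Function('N')(n) = Mul(4, 7) = 28)
r = -1 (r = Add(Mul(0, Pow(-3, -1)), Mul(-4, Pow(4, -1))) = Add(Mul(0, Rational(-1, 3)), Mul(-4, Rational(1, 4))) = Add(0, -1) = -1)
Mul(Pow(Function('N')(36), -1), r) = Mul(Pow(28, -1), -1) = Mul(Rational(1, 28), -1) = Rational(-1, 28)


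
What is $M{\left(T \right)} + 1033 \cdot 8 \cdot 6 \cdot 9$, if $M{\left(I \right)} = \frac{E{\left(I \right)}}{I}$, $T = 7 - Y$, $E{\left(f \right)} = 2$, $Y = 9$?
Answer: $446255$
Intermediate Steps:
$T = -2$ ($T = 7 - 9 = -2$)
$M{\left(I \right)} = \frac{2}{I}$
$M{\left(T \right)} + 1033 \cdot 8 \cdot 6 \cdot 9 = \frac{2}{-2} + 1033 \cdot 8 \cdot 6 \cdot 9 = 2 \left(- \frac{1}{2}\right) + 1033 \cdot 48 \cdot 9 = -1 + 1033 \cdot 432 = -1 + 446256 = 446255$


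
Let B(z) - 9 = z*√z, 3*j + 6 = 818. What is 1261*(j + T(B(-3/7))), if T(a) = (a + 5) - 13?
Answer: 1027715/3 - 3783*I*√21/49 ≈ 3.4257e+5 - 353.79*I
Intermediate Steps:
j = 812/3 (j = -2 + (⅓)*818 = -2 + 818/3 = 812/3 ≈ 270.67)
B(z) = 9 + z^(3/2) (B(z) = 9 + z*√z = 9 + z^(3/2))
T(a) = -8 + a (T(a) = (5 + a) - 13 = -8 + a)
1261*(j + T(B(-3/7))) = 1261*(812/3 + (-8 + (9 + (-3/7)^(3/2)))) = 1261*(812/3 + (-8 + (9 - 3*I*√21/49))) = 1261*(812/3 + (1 - 3*I*√21/49)) = 1261*(815/3 - 3*I*√21/49) = 1027715/3 - 3783*I*√21/49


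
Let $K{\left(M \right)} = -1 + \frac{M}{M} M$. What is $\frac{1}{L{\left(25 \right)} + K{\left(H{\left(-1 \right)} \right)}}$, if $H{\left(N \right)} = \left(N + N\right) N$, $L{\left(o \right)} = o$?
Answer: $\frac{1}{26} \approx 0.038462$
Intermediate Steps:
$H{\left(N \right)} = 2 N^{2}$ ($H{\left(N \right)} = 2 N N = 2 N^{2}$)
$K{\left(M \right)} = -1 + M$ ($K{\left(M \right)} = -1 + 1 M = -1 + M$)
$\frac{1}{L{\left(25 \right)} + K{\left(H{\left(-1 \right)} \right)}} = \frac{1}{25 - \left(1 - 2 \left(-1\right)^{2}\right)} = \frac{1}{25 + \left(-1 + 2 \cdot 1\right)} = \frac{1}{25 + \left(-1 + 2\right)} = \frac{1}{25 + 1} = \frac{1}{26}$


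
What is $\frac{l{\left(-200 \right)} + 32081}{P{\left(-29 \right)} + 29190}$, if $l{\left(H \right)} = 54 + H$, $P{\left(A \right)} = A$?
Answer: $\frac{31935}{29161} \approx 1.0951$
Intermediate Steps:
$\frac{l{\left(-200 \right)} + 32081}{P{\left(-29 \right)} + 29190} = \frac{\left(54 - 200\right) + 32081}{-29 + 29190} = \frac{-146 + 32081}{29161} = 31935 \cdot \frac{1}{29161} = \frac{31935}{29161}$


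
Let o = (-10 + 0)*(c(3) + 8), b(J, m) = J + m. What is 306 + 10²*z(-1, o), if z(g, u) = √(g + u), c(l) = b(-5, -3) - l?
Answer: 306 + 100*√29 ≈ 844.52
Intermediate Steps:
c(l) = -8 - l (c(l) = (-5 - 3) - l = -8 - l)
o = 30 (o = (-10 + 0)*((-8 - 1*3) + 8) = -10*((-8 - 3) + 8) = -10*(-11 + 8) = -10*(-3) = 30)
306 + 10²*z(-1, o) = 306 + 10²*√(-1 + 30) = 306 + 100*√29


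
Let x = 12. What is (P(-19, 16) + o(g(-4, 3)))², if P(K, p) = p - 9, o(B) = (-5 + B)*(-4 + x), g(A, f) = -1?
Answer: 1681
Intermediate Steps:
o(B) = -40 + 8*B (o(B) = (-5 + B)*(-4 + 12) = (-5 + B)*8 = -40 + 8*B)
P(K, p) = -9 + p
(P(-19, 16) + o(g(-4, 3)))² = ((-9 + 16) + (-40 + 8*(-1)))² = (7 + (-40 - 8))² = (7 - 48)² = (-41)² = 1681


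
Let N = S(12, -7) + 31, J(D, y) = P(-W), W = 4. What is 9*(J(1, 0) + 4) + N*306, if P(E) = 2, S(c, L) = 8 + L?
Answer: 9846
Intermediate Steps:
J(D, y) = 2
N = 32 (N = (8 - 7) + 31 = 1 + 31 = 32)
9*(J(1, 0) + 4) + N*306 = 9*(2 + 4) + 32*306 = 9*6 + 9792 = 54 + 9792 = 9846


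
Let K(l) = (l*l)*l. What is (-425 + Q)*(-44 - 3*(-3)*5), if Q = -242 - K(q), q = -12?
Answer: 1061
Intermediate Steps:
K(l) = l**3 (K(l) = l**2*l = l**3)
Q = 1486 (Q = -242 - 1*(-12)**3 = -242 - 1*(-1728) = -242 + 1728 = 1486)
(-425 + Q)*(-44 - 3*(-3)*5) = (-425 + 1486)*(-44 - 3*(-3)*5) = 1061*(-44 + 9*5) = 1061*(-44 + 45) = 1061*1 = 1061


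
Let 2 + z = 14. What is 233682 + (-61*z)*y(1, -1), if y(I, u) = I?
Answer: 232950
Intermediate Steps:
z = 12 (z = -2 + 14 = 12)
233682 + (-61*z)*y(1, -1) = 233682 - 61*12*1 = 233682 - 732*1 = 233682 - 732 = 232950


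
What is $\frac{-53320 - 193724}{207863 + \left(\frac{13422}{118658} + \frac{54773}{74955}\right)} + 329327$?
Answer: $\frac{304419425166164353909}{924371593498607} \approx 3.2933 \cdot 10^{5}$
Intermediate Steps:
$\frac{-53320 - 193724}{207863 + \left(\frac{13422}{118658} + \frac{54773}{74955}\right)} + 329327 = - \frac{247044}{207863 + \left(13422 \cdot \frac{1}{118658} + 54773 \cdot \frac{1}{74955}\right)} + 329327 = - \frac{247044}{207863 + \left(\frac{6711}{59329} + \frac{54773}{74955}\right)} + 329327 = - \frac{247044}{207863 + \frac{3752650322}{4447005195}} + 329327 = - \frac{247044}{\frac{924371593498607}{4447005195}} + 329327 = \left(-247044\right) \frac{4447005195}{924371593498607} + 329327 = - \frac{1098605951393580}{924371593498607} + 329327 = \frac{304419425166164353909}{924371593498607}$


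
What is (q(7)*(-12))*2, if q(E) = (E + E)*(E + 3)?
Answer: -3360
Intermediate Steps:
q(E) = 2*E*(3 + E) (q(E) = (2*E)*(3 + E) = 2*E*(3 + E))
(q(7)*(-12))*2 = ((2*7*(3 + 7))*(-12))*2 = ((2*7*10)*(-12))*2 = (140*(-12))*2 = -1680*2 = -3360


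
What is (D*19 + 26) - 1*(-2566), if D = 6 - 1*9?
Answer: 2535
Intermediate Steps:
D = -3 (D = 6 - 9 = -3)
(D*19 + 26) - 1*(-2566) = (-3*19 + 26) - 1*(-2566) = (-57 + 26) + 2566 = -31 + 2566 = 2535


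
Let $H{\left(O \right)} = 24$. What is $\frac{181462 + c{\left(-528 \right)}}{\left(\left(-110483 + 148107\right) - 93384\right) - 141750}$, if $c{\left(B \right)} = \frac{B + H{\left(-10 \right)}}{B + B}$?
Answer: $- \frac{7984349}{8690440} \approx -0.91875$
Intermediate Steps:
$c{\left(B \right)} = \frac{24 + B}{2 B}$ ($c{\left(B \right)} = \frac{B + 24}{B + B} = \frac{24 + B}{2 B}$)
$\frac{181462 + c{\left(-528 \right)}}{\left(\left(-110483 + 148107\right) - 93384\right) - 141750} = \frac{181462 + \frac{24 - 528}{2 \left(-528\right)}}{\left(\left(-110483 + 148107\right) - 93384\right) - 141750} = \frac{181462 + \frac{1}{2} \left(- \frac{1}{528}\right) \left(-504\right)}{\left(37624 - 93384\right) - 141750} = \frac{181462 + \frac{21}{44}}{-55760 - 141750} = \frac{7984349}{44 \left(-197510\right)} = \frac{7984349}{44} \left(- \frac{1}{197510}\right) = - \frac{7984349}{8690440}$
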